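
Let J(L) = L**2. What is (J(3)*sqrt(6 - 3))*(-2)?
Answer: -18*sqrt(3) ≈ -31.177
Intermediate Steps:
(J(3)*sqrt(6 - 3))*(-2) = (3**2*sqrt(6 - 3))*(-2) = (9*sqrt(3))*(-2) = -18*sqrt(3)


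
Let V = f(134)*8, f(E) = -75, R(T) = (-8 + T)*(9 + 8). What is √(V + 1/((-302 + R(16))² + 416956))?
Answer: I*√7409659402618/111128 ≈ 24.495*I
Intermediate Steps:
R(T) = -136 + 17*T (R(T) = (-8 + T)*17 = -136 + 17*T)
V = -600 (V = -75*8 = -600)
√(V + 1/((-302 + R(16))² + 416956)) = √(-600 + 1/((-302 + (-136 + 17*16))² + 416956)) = √(-600 + 1/((-302 + (-136 + 272))² + 416956)) = √(-600 + 1/((-302 + 136)² + 416956)) = √(-600 + 1/((-166)² + 416956)) = √(-600 + 1/(27556 + 416956)) = √(-600 + 1/444512) = √(-266707199/444512) = I*√7409659402618/111128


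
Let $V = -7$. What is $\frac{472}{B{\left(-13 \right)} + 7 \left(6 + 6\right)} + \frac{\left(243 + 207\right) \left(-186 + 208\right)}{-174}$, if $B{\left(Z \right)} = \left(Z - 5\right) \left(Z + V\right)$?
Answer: $- \frac{179728}{3219} \approx -55.833$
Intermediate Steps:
$B{\left(Z \right)} = \left(-7 + Z\right) \left(-5 + Z\right)$ ($B{\left(Z \right)} = \left(Z - 5\right) \left(Z - 7\right) = \left(-5 + Z\right) \left(-7 + Z\right) = \left(-7 + Z\right) \left(-5 + Z\right)$)
$\frac{472}{B{\left(-13 \right)} + 7 \left(6 + 6\right)} + \frac{\left(243 + 207\right) \left(-186 + 208\right)}{-174} = \frac{472}{\left(35 + \left(-13\right)^{2} - -156\right) + 7 \left(6 + 6\right)} + \frac{\left(243 + 207\right) \left(-186 + 208\right)}{-174} = \frac{472}{\left(35 + 169 + 156\right) + 7 \cdot 12} + 450 \cdot 22 \left(- \frac{1}{174}\right) = \frac{472}{360 + 84} + 9900 \left(- \frac{1}{174}\right) = \frac{472}{444} - \frac{1650}{29} = 472 \cdot \frac{1}{444} - \frac{1650}{29} = \frac{118}{111} - \frac{1650}{29} = - \frac{179728}{3219}$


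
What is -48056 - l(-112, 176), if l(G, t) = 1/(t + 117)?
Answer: -14080409/293 ≈ -48056.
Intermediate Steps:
l(G, t) = 1/(117 + t)
-48056 - l(-112, 176) = -48056 - 1/(117 + 176) = -48056 - 1/293 = -14080409/293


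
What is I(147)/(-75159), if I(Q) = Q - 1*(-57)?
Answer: -68/25053 ≈ -0.0027142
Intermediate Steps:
I(Q) = 57 + Q (I(Q) = Q + 57 = 57 + Q)
I(147)/(-75159) = (57 + 147)/(-75159) = 204*(-1/75159) = -68/25053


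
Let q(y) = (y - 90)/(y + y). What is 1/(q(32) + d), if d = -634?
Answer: -32/20317 ≈ -0.0015750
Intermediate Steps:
q(y) = (-90 + y)/(2*y) (q(y) = (-90 + y)/((2*y)) = (-90 + y)*(1/(2*y)) = (-90 + y)/(2*y))
1/(q(32) + d) = 1/((½)*(-90 + 32)/32 - 634) = 1/((½)*(1/32)*(-58) - 634) = 1/(-29/32 - 634) = 1/(-20317/32) = -32/20317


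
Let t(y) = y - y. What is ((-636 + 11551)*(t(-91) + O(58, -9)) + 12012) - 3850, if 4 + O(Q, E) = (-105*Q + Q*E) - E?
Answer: -72107243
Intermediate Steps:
O(Q, E) = -4 - E - 105*Q + E*Q (O(Q, E) = -4 + ((-105*Q + Q*E) - E) = -4 + ((-105*Q + E*Q) - E) = -4 + (-E - 105*Q + E*Q) = -4 - E - 105*Q + E*Q)
t(y) = 0
((-636 + 11551)*(t(-91) + O(58, -9)) + 12012) - 3850 = ((-636 + 11551)*(0 + (-4 - 1*(-9) - 105*58 - 9*58)) + 12012) - 3850 = (10915*(0 + (-4 + 9 - 6090 - 522)) + 12012) - 3850 = (10915*(0 - 6607) + 12012) - 3850 = (10915*(-6607) + 12012) - 3850 = (-72115405 + 12012) - 3850 = -72103393 - 3850 = -72107243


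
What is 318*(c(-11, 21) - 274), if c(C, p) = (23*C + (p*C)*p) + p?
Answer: -1703526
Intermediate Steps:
c(C, p) = p + 23*C + C*p² (c(C, p) = (23*C + (C*p)*p) + p = (23*C + C*p²) + p = p + 23*C + C*p²)
318*(c(-11, 21) - 274) = 318*((21 + 23*(-11) - 11*21²) - 274) = 318*((21 - 253 - 11*441) - 274) = 318*((21 - 253 - 4851) - 274) = 318*(-5083 - 274) = 318*(-5357) = -1703526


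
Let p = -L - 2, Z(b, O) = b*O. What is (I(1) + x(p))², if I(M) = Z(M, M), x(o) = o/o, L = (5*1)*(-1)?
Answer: 4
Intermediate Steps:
L = -5 (L = 5*(-1) = -5)
Z(b, O) = O*b
p = 3 (p = -1*(-5) - 2 = 5 - 2 = 3)
x(o) = 1
I(M) = M² (I(M) = M*M = M²)
(I(1) + x(p))² = (1² + 1)² = (1 + 1)² = 2² = 4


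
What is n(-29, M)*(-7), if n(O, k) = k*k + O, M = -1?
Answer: 196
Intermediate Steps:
n(O, k) = O + k² (n(O, k) = k² + O = O + k²)
n(-29, M)*(-7) = (-29 + (-1)²)*(-7) = (-29 + 1)*(-7) = -28*(-7) = 196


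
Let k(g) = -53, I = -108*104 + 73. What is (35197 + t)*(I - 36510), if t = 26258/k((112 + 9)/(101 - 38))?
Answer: -87672014427/53 ≈ -1.6542e+9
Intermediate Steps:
I = -11159 (I = -11232 + 73 = -11159)
t = -26258/53 (t = 26258/(-53) = 26258*(-1/53) = -26258/53 ≈ -495.43)
(35197 + t)*(I - 36510) = (35197 - 26258/53)*(-11159 - 36510) = (1839183/53)*(-47669) = -87672014427/53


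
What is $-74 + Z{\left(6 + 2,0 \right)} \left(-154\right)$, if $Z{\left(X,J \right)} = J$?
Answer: $-74$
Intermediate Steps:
$-74 + Z{\left(6 + 2,0 \right)} \left(-154\right) = -74 + 0 \left(-154\right) = -74 + 0 = -74$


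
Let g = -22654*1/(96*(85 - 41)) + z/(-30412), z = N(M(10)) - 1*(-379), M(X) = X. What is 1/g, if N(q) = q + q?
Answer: -16057536/86329853 ≈ -0.18600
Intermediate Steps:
N(q) = 2*q
z = 399 (z = 2*10 - 1*(-379) = 20 + 379 = 399)
g = -86329853/16057536 (g = -22654*1/(96*(85 - 41)) + 399/(-30412) = -22654/(96*44) + 399*(-1/30412) = -22654/4224 - 399/30412 = -22654*1/4224 - 399/30412 = -11327/2112 - 399/30412 = -86329853/16057536 ≈ -5.3763)
1/g = 1/(-86329853/16057536) = -16057536/86329853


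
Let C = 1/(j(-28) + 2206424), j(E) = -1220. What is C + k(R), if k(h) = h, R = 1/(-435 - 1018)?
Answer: -2203751/3204161412 ≈ -0.00068778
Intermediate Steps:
R = -1/1453 (R = 1/(-1453) = -1/1453 ≈ -0.00068823)
C = 1/2205204 (C = 1/(-1220 + 2206424) = 1/2205204 ≈ 4.5347e-7)
C + k(R) = 1/2205204 - 1/1453 = -2203751/3204161412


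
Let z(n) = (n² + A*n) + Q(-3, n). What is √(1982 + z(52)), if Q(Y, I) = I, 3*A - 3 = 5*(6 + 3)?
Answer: √5570 ≈ 74.632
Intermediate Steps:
A = 16 (A = 1 + (5*(6 + 3))/3 = 1 + (5*9)/3 = 1 + (⅓)*45 = 1 + 15 = 16)
z(n) = n² + 17*n (z(n) = (n² + 16*n) + n = n² + 17*n)
√(1982 + z(52)) = √(1982 + 52*(17 + 52)) = √(1982 + 52*69) = √(1982 + 3588) = √5570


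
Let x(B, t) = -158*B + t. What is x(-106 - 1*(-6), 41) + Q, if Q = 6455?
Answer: 22296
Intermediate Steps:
x(B, t) = t - 158*B
x(-106 - 1*(-6), 41) + Q = (41 - 158*(-106 - 1*(-6))) + 6455 = (41 - 158*(-106 + 6)) + 6455 = (41 - 158*(-100)) + 6455 = (41 + 15800) + 6455 = 15841 + 6455 = 22296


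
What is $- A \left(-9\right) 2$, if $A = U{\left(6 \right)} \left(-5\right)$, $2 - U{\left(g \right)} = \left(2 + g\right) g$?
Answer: $4140$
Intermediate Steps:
$U{\left(g \right)} = 2 - g \left(2 + g\right)$ ($U{\left(g \right)} = 2 - \left(2 + g\right) g = 2 - g \left(2 + g\right)$)
$A = 230$ ($A = \left(2 - 6^{2} - 12\right) \left(-5\right) = \left(2 - 36 - 12\right) \left(-5\right) = \left(-46\right) \left(-5\right) = 230$)
$- A \left(-9\right) 2 = - 230 \left(-9\right) 2 = - \left(-2070\right) 2 = \left(-1\right) \left(-4140\right) = 4140$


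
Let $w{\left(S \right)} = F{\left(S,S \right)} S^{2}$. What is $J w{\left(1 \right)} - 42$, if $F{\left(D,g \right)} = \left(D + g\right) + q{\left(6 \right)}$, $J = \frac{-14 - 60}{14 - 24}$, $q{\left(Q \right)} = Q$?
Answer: $\frac{86}{5} \approx 17.2$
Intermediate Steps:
$J = \frac{37}{5}$ ($J = - \frac{74}{-10} = \left(-74\right) \left(- \frac{1}{10}\right) = \frac{37}{5} \approx 7.4$)
$F{\left(D,g \right)} = 6 + D + g$ ($F{\left(D,g \right)} = \left(D + g\right) + 6 = 6 + D + g$)
$w{\left(S \right)} = S^{2} \left(6 + 2 S\right)$ ($w{\left(S \right)} = \left(6 + S + S\right) S^{2} = \left(6 + 2 S\right) S^{2} = S^{2} \left(6 + 2 S\right)$)
$J w{\left(1 \right)} - 42 = \frac{37 \cdot 2 \cdot 1^{2} \left(3 + 1\right)}{5} - 42 = \frac{37 \cdot 2 \cdot 1 \cdot 4}{5} - 42 = \frac{37}{5} \cdot 8 - 42 = \frac{296}{5} - 42 = \frac{86}{5}$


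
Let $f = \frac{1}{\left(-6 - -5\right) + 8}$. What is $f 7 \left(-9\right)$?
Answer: $-9$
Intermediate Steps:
$f = \frac{1}{7}$ ($f = \frac{1}{\left(-6 + 5\right) + 8} = \frac{1}{-1 + 8} = \frac{1}{7} \approx 0.14286$)
$f 7 \left(-9\right) = \frac{1}{7} \cdot 7 \left(-9\right) = 1 \left(-9\right) = -9$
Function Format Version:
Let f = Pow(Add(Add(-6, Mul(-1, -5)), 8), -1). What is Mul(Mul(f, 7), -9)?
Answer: -9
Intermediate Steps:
f = Rational(1, 7) (f = Pow(Add(Add(-6, 5), 8), -1) = Pow(Add(-1, 8), -1) = Pow(7, -1) = Rational(1, 7) ≈ 0.14286)
Mul(Mul(f, 7), -9) = Mul(Mul(Rational(1, 7), 7), -9) = Mul(1, -9) = -9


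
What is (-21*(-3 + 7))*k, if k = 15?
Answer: -1260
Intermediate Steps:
(-21*(-3 + 7))*k = -21*(-3 + 7)*15 = -21*4*15 = -84*15 = -1260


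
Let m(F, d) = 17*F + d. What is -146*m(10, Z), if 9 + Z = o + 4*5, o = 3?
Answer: -26864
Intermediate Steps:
Z = 14 (Z = -9 + (3 + 4*5) = -9 + (3 + 20) = -9 + 23 = 14)
m(F, d) = d + 17*F
-146*m(10, Z) = -146*(14 + 17*10) = -146*(14 + 170) = -146*184 = -26864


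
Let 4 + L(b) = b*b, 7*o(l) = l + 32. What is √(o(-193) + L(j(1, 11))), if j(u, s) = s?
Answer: √94 ≈ 9.6954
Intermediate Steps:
o(l) = 32/7 + l/7 (o(l) = (l + 32)/7 = (32 + l)/7 = 32/7 + l/7)
L(b) = -4 + b² (L(b) = -4 + b*b = -4 + b²)
√(o(-193) + L(j(1, 11))) = √((32/7 + (⅐)*(-193)) + (-4 + 11²)) = √((32/7 - 193/7) + (-4 + 121)) = √(-23 + 117) = √94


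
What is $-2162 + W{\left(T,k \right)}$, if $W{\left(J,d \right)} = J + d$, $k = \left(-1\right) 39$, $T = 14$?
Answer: $-2187$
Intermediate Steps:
$k = -39$
$-2162 + W{\left(T,k \right)} = -2162 + \left(14 - 39\right) = -2162 - 25 = -2187$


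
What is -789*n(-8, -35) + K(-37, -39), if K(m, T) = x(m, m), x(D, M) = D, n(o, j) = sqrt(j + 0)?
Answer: -37 - 789*I*sqrt(35) ≈ -37.0 - 4667.8*I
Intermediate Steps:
n(o, j) = sqrt(j)
K(m, T) = m
-789*n(-8, -35) + K(-37, -39) = -789*I*sqrt(35) - 37 = -37 - 789*I*sqrt(35)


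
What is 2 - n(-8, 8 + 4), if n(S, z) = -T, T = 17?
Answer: 19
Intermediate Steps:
n(S, z) = -17 (n(S, z) = -1*17 = -17)
2 - n(-8, 8 + 4) = 2 - 1*(-17) = 2 + 17 = 19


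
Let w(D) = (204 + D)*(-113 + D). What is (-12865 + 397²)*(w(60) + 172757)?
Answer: 22980281160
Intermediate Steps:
w(D) = (-113 + D)*(204 + D)
(-12865 + 397²)*(w(60) + 172757) = (-12865 + 397²)*((-23052 + 60² + 91*60) + 172757) = (-12865 + 157609)*((-23052 + 3600 + 5460) + 172757) = 144744*(-13992 + 172757) = 144744*158765 = 22980281160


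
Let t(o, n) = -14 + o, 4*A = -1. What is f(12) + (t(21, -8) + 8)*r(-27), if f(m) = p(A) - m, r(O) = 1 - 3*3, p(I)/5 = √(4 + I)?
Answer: -132 + 5*√15/2 ≈ -122.32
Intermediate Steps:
A = -¼ (A = (¼)*(-1) = -¼ ≈ -0.25000)
p(I) = 5*√(4 + I)
r(O) = -8 (r(O) = 1 - 9 = -8)
f(m) = -m + 5*√15/2 (f(m) = 5*√(4 - ¼) - m = 5*√(15/4) - m = 5*(√15/2) - m = 5*√15/2 - m = -m + 5*√15/2)
f(12) + (t(21, -8) + 8)*r(-27) = (-1*12 + 5*√15/2) + ((-14 + 21) + 8)*(-8) = (-12 + 5*√15/2) + (7 + 8)*(-8) = (-12 + 5*√15/2) + 15*(-8) = (-12 + 5*√15/2) - 120 = -132 + 5*√15/2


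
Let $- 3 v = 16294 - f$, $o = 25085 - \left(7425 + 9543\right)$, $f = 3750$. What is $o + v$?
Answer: $\frac{11807}{3} \approx 3935.7$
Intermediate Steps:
$o = 8117$ ($o = 25085 - 16968 = 8117$)
$v = - \frac{12544}{3}$ ($v = - \frac{16294 - 3750}{3} = \left(- \frac{1}{3}\right) 12544 = - \frac{12544}{3} \approx -4181.3$)
$o + v = 8117 - \frac{12544}{3} = \frac{11807}{3}$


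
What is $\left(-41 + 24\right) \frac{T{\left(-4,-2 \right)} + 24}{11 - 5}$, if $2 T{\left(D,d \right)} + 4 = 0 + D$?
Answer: $- \frac{170}{3} \approx -56.667$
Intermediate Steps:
$T{\left(D,d \right)} = -2 + \frac{D}{2}$ ($T{\left(D,d \right)} = -2 + \frac{0 + D}{2} = -2 + \frac{D}{2}$)
$\left(-41 + 24\right) \frac{T{\left(-4,-2 \right)} + 24}{11 - 5} = \left(-41 + 24\right) \frac{\left(-2 + \frac{1}{2} \left(-4\right)\right) + 24}{11 - 5} = - 17 \frac{\left(-2 - 2\right) + 24}{6} = - 17 \left(-4 + 24\right) \frac{1}{6} = - 17 \cdot 20 \cdot \frac{1}{6} = \left(-17\right) \frac{10}{3} = - \frac{170}{3}$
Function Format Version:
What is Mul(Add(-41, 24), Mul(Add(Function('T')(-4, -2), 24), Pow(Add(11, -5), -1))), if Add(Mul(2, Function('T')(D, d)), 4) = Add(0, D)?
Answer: Rational(-170, 3) ≈ -56.667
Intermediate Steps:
Function('T')(D, d) = Add(-2, Mul(Rational(1, 2), D)) (Function('T')(D, d) = Add(-2, Mul(Rational(1, 2), Add(0, D))) = Add(-2, Mul(Rational(1, 2), D)))
Mul(Add(-41, 24), Mul(Add(Function('T')(-4, -2), 24), Pow(Add(11, -5), -1))) = Mul(Add(-41, 24), Mul(Add(Add(-2, Mul(Rational(1, 2), -4)), 24), Pow(Add(11, -5), -1))) = Mul(-17, Mul(Add(Add(-2, -2), 24), Pow(6, -1))) = Mul(-17, Mul(Add(-4, 24), Rational(1, 6))) = Mul(-17, Mul(20, Rational(1, 6))) = Mul(-17, Rational(10, 3)) = Rational(-170, 3)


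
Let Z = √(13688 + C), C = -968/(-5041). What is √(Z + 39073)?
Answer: √(196966993 + 568*√1078159)/71 ≈ 197.96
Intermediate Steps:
C = 968/5041 (C = -968*(-1/5041) = 968/5041 ≈ 0.19203)
Z = 8*√1078159/71 (Z = √(13688 + 968/5041) = √(69002176/5041) = 8*√1078159/71 ≈ 117.00)
√(Z + 39073) = √(8*√1078159/71 + 39073) = √(39073 + 8*√1078159/71)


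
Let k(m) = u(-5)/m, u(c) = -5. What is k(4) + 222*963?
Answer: 855139/4 ≈ 2.1378e+5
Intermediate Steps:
k(m) = -5/m
k(4) + 222*963 = -5/4 + 222*963 = -5*¼ + 213786 = -5/4 + 213786 = 855139/4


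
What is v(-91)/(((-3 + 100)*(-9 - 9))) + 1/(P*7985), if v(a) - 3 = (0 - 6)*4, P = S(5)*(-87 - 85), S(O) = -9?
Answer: 14421007/1198995660 ≈ 0.012028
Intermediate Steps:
P = 1548 (P = -9*(-87 - 85) = -9*(-172) = 1548)
v(a) = -21 (v(a) = 3 + (0 - 6)*4 = 3 - 6*4 = 3 - 24 = -21)
v(-91)/(((-3 + 100)*(-9 - 9))) + 1/(P*7985) = -21*1/((-9 - 9)*(-3 + 100)) + 1/(1548*7985) = -21/(97*(-18)) + (1/1548)*(1/7985) = -21/(-1746) + 1/12360780 = -21*(-1/1746) + 1/12360780 = 7/582 + 1/12360780 = 14421007/1198995660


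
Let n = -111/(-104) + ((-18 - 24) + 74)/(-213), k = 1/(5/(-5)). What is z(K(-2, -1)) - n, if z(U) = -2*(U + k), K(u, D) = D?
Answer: 68293/22152 ≈ 3.0829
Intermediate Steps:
k = -1 (k = 1/(5*(-⅕)) = 1/(-1) = -1)
z(U) = 2 - 2*U (z(U) = -2*(U - 1) = -2*(-1 + U) = 2 - 2*U)
n = 20315/22152 (n = -111*(-1/104) + (-42 + 74)*(-1/213) = 111/104 + 32*(-1/213) = 111/104 - 32/213 = 20315/22152 ≈ 0.91707)
z(K(-2, -1)) - n = (2 - 2*(-1)) - 1*20315/22152 = (2 + 2) - 20315/22152 = 4 - 20315/22152 = 68293/22152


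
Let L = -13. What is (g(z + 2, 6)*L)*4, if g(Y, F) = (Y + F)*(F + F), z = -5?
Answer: -1872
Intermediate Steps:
g(Y, F) = 2*F*(F + Y) (g(Y, F) = (F + Y)*(2*F) = 2*F*(F + Y))
(g(z + 2, 6)*L)*4 = ((2*6*(6 + (-5 + 2)))*(-13))*4 = ((2*6*(6 - 3))*(-13))*4 = ((2*6*3)*(-13))*4 = (36*(-13))*4 = -468*4 = -1872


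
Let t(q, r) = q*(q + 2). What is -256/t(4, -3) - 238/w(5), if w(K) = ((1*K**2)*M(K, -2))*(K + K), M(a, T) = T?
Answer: -7643/750 ≈ -10.191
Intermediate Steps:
t(q, r) = q*(2 + q)
w(K) = -4*K**3 (w(K) = ((1*K**2)*(-2))*(K + K) = (K**2*(-2))*(2*K) = (-2*K**2)*(2*K) = -4*K**3)
-256/t(4, -3) - 238/w(5) = -256*1/(4*(2 + 4)) - 238/((-4*5**3)) = -256/(4*6) - 238/((-4*125)) = -256/24 - 238/(-500) = -256*1/24 - 238*(-1/500) = -32/3 + 119/250 = -7643/750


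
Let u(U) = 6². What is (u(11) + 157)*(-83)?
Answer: -16019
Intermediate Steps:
u(U) = 36
(u(11) + 157)*(-83) = (36 + 157)*(-83) = 193*(-83) = -16019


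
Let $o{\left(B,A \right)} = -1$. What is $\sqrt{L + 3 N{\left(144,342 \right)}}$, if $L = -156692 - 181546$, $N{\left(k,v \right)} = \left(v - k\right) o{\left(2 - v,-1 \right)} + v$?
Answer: $21 i \sqrt{766} \approx 581.21 i$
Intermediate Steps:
$N{\left(k,v \right)} = k$ ($N{\left(k,v \right)} = \left(v - k\right) \left(-1\right) + v = \left(k - v\right) + v = k$)
$L = -338238$
$\sqrt{L + 3 N{\left(144,342 \right)}} = \sqrt{-338238 + 3 \cdot 144} = \sqrt{-338238 + 432} = \sqrt{-337806} = 21 i \sqrt{766}$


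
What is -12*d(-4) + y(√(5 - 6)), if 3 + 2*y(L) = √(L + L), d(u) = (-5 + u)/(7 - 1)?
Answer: 17 + I/2 ≈ 17.0 + 0.5*I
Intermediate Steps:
d(u) = -⅚ + u/6 (d(u) = (-5 + u)/6 = (-5 + u)*(⅙) = -⅚ + u/6)
y(L) = -3/2 + √2*√L/2 (y(L) = -3/2 + √(L + L)/2 = -3/2 + √(2*L)/2 = -3/2 + (√2*√L)/2 = -3/2 + √2*√L/2)
-12*d(-4) + y(√(5 - 6)) = -12*(-⅚ + (⅙)*(-4)) + (-3/2 + √2*√(√(5 - 6))/2) = -12*(-⅚ - ⅔) + (-3/2 + √2*√(√(-1))/2) = -12*(-3/2) + (-3/2 + √2*√I/2) = 18 + (-3/2 + √2*√I/2) = 33/2 + √2*√I/2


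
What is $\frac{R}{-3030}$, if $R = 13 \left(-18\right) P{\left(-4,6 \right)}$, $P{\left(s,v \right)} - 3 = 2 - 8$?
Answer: $- \frac{117}{505} \approx -0.23168$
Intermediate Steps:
$P{\left(s,v \right)} = -3$ ($P{\left(s,v \right)} = 3 + \left(2 - 8\right) = 3 - 6 = -3$)
$R = 702$ ($R = 13 \left(-18\right) \left(-3\right) = \left(-234\right) \left(-3\right) = 702$)
$\frac{R}{-3030} = \frac{702}{-3030} = 702 \left(- \frac{1}{3030}\right) = - \frac{117}{505}$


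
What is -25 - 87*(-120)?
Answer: 10415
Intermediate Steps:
-25 - 87*(-120) = -25 + 10440 = 10415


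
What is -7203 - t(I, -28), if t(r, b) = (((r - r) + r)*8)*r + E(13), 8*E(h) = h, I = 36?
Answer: -140581/8 ≈ -17573.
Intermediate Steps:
E(h) = h/8
t(r, b) = 13/8 + 8*r**2 (t(r, b) = (((r - r) + r)*8)*r + (1/8)*13 = ((0 + r)*8)*r + 13/8 = (r*8)*r + 13/8 = (8*r)*r + 13/8 = 8*r**2 + 13/8 = 13/8 + 8*r**2)
-7203 - t(I, -28) = -7203 - (13/8 + 8*36**2) = -7203 - (13/8 + 8*1296) = -7203 - (13/8 + 10368) = -7203 - 1*82957/8 = -7203 - 82957/8 = -140581/8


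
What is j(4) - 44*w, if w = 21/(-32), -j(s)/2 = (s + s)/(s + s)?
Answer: 215/8 ≈ 26.875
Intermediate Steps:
j(s) = -2 (j(s) = -2*(s + s)/(s + s) = -2*2*s/(2*s) = -2*2*s*1/(2*s) = -2*1 = -2)
w = -21/32 (w = 21*(-1/32) = -21/32 ≈ -0.65625)
j(4) - 44*w = -2 - 44*(-21/32) = -2 + 231/8 = 215/8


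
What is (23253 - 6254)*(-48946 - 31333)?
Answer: -1364662721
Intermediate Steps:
(23253 - 6254)*(-48946 - 31333) = 16999*(-80279) = -1364662721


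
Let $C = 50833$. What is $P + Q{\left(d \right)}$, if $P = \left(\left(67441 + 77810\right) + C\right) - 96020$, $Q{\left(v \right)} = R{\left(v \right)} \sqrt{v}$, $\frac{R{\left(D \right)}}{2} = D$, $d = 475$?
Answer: $100064 + 4750 \sqrt{19} \approx 1.2077 \cdot 10^{5}$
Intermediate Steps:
$R{\left(D \right)} = 2 D$
$Q{\left(v \right)} = 2 v^{\frac{3}{2}}$ ($Q{\left(v \right)} = 2 v \sqrt{v} = 2 v^{\frac{3}{2}}$)
$P = 100064$ ($P = \left(\left(67441 + 77810\right) + 50833\right) - 96020 = \left(145251 + 50833\right) - 96020 = 196084 - 96020 = 100064$)
$P + Q{\left(d \right)} = 100064 + 2 \cdot 475^{\frac{3}{2}} = 100064 + 2 \cdot 2375 \sqrt{19} = 100064 + 4750 \sqrt{19}$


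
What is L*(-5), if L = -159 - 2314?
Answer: 12365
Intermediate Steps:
L = -2473
L*(-5) = -2473*(-5) = 12365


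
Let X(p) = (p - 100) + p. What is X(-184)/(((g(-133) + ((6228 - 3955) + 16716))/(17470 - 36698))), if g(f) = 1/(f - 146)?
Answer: 114119928/240815 ≈ 473.89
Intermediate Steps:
X(p) = -100 + 2*p (X(p) = (-100 + p) + p = -100 + 2*p)
g(f) = 1/(-146 + f)
X(-184)/(((g(-133) + ((6228 - 3955) + 16716))/(17470 - 36698))) = (-100 + 2*(-184))/(((1/(-146 - 133) + ((6228 - 3955) + 16716))/(17470 - 36698))) = (-100 - 368)/(((1/(-279) + (2273 + 16716))/(-19228))) = -468*(-19228/(-1/279 + 18989)) = -468/((5297930/279)*(-1/19228)) = -468/(-240815/243846) = -468*(-243846/240815) = 114119928/240815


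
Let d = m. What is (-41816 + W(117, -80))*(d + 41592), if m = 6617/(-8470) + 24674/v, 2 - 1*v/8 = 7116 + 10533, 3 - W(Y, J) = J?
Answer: -74125165998689973/42705740 ≈ -1.7357e+9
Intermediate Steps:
W(Y, J) = 3 - J
v = -141176 (v = 16 - 8*(7116 + 10533) = 16 - 8*17649 = 16 - 141192 = -141176)
m = -40826799/42705740 (m = 6617/(-8470) + 24674/(-141176) = 6617*(-1/8470) + 24674*(-1/141176) = -6617/8470 - 12337/70588 = -40826799/42705740 ≈ -0.95600)
d = -40826799/42705740 ≈ -0.95600
(-41816 + W(117, -80))*(d + 41592) = (-41816 + (3 - 1*(-80)))*(-40826799/42705740 + 41592) = (-41816 + (3 + 80))*(1776176311281/42705740) = (-41816 + 83)*(1776176311281/42705740) = -41733*1776176311281/42705740 = -74125165998689973/42705740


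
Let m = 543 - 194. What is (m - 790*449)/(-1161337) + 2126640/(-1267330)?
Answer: -202065339155/147179722021 ≈ -1.3729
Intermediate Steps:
m = 349
(m - 790*449)/(-1161337) + 2126640/(-1267330) = (349 - 790*449)/(-1161337) + 2126640/(-1267330) = (349 - 354710)*(-1/1161337) + 2126640*(-1/1267330) = -354361*(-1/1161337) - 212664/126733 = 354361/1161337 - 212664/126733 = -202065339155/147179722021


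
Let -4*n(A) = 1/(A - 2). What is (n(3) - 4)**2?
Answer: 289/16 ≈ 18.063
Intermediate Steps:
n(A) = -1/(4*(-2 + A)) (n(A) = -1/(4*(A - 2)) = -1/(4*(-2 + A)))
(n(3) - 4)**2 = (-1/(-8 + 4*3) - 4)**2 = (-1/(-8 + 12) - 4)**2 = (-1/4 - 4)**2 = (-17/4)**2 = 289/16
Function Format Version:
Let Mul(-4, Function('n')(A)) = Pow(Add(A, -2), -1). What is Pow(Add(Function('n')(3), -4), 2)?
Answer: Rational(289, 16) ≈ 18.063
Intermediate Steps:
Function('n')(A) = Mul(Rational(-1, 4), Pow(Add(-2, A), -1)) (Function('n')(A) = Mul(Rational(-1, 4), Pow(Add(A, -2), -1)) = Mul(Rational(-1, 4), Pow(Add(-2, A), -1)))
Pow(Add(Function('n')(3), -4), 2) = Pow(Add(Mul(-1, Pow(Add(-8, Mul(4, 3)), -1)), -4), 2) = Pow(Add(Mul(-1, Pow(Add(-8, 12), -1)), -4), 2) = Pow(Add(Mul(-1, Pow(4, -1)), -4), 2) = Pow(Add(Mul(-1, Rational(1, 4)), -4), 2) = Pow(Add(Rational(-1, 4), -4), 2) = Pow(Rational(-17, 4), 2) = Rational(289, 16)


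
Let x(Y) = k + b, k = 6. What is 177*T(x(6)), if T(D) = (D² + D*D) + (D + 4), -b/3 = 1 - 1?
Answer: 14514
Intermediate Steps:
b = 0 (b = -3*(1 - 1) = -3*0 = 0)
x(Y) = 6 (x(Y) = 6 + 0 = 6)
T(D) = 4 + D + 2*D² (T(D) = (D² + D²) + (4 + D) = 2*D² + (4 + D) = 4 + D + 2*D²)
177*T(x(6)) = 177*(4 + 6 + 2*6²) = 177*(4 + 6 + 2*36) = 177*(4 + 6 + 72) = 177*82 = 14514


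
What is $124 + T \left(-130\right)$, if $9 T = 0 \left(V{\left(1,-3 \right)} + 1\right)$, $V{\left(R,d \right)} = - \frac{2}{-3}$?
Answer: $124$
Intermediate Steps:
$V{\left(R,d \right)} = \frac{2}{3}$ ($V{\left(R,d \right)} = \left(-2\right) \left(- \frac{1}{3}\right) = \frac{2}{3}$)
$T = 0$ ($T = \frac{0 \left(\frac{2}{3} + 1\right)}{9} = \frac{0 \cdot \frac{5}{3}}{9} = \frac{1}{9} \cdot 0 = 0$)
$124 + T \left(-130\right) = 124 + 0 \left(-130\right) = 124 + 0 = 124$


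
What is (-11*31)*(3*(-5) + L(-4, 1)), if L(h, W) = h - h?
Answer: 5115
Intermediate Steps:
L(h, W) = 0
(-11*31)*(3*(-5) + L(-4, 1)) = (-11*31)*(3*(-5) + 0) = -341*(-15 + 0) = -341*(-15) = 5115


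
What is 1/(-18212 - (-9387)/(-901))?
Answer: -901/16418399 ≈ -5.4877e-5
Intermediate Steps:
1/(-18212 - (-9387)/(-901)) = 1/(-18212 - (-9387)*(-1)/901) = 1/(-18212 - 1*9387/901) = 1/(-18212 - 9387/901) = 1/(-16418399/901) = -901/16418399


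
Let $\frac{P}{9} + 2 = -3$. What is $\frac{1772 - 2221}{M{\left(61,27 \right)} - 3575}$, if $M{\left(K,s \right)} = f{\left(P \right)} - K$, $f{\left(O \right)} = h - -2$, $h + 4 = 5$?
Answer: $\frac{449}{3633} \approx 0.12359$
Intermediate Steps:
$h = 1$ ($h = -4 + 5 = 1$)
$P = -45$ ($P = -18 + 9 \left(-3\right) = -18 - 27 = -45$)
$f{\left(O \right)} = 3$ ($f{\left(O \right)} = 1 - -2 = 1 + 2 = 3$)
$M{\left(K,s \right)} = 3 - K$
$\frac{1772 - 2221}{M{\left(61,27 \right)} - 3575} = \frac{1772 - 2221}{\left(3 - 61\right) - 3575} = - \frac{449}{\left(3 - 61\right) - 3575} = - \frac{449}{-58 - 3575} = - \frac{449}{-3633} = \left(-449\right) \left(- \frac{1}{3633}\right) = \frac{449}{3633}$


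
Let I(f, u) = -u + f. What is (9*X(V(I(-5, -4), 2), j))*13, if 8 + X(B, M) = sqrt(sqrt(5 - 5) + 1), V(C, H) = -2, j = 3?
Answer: -819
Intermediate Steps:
I(f, u) = f - u
X(B, M) = -7 (X(B, M) = -8 + sqrt(sqrt(5 - 5) + 1) = -8 + sqrt(sqrt(0) + 1) = -8 + sqrt(0 + 1) = -8 + sqrt(1) = -8 + 1 = -7)
(9*X(V(I(-5, -4), 2), j))*13 = (9*(-7))*13 = -63*13 = -819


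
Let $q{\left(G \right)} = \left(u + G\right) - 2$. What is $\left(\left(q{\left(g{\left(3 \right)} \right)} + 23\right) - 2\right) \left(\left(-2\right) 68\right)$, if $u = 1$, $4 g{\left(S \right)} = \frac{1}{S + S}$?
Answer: $- \frac{8177}{3} \approx -2725.7$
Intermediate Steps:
$g{\left(S \right)} = \frac{1}{8 S}$ ($g{\left(S \right)} = \frac{1}{4 \left(S + S\right)} = \frac{1}{4 \cdot 2 S} = \frac{\frac{1}{2} \frac{1}{S}}{4} = \frac{1}{8 S}$)
$q{\left(G \right)} = -1 + G$ ($q{\left(G \right)} = \left(1 + G\right) - 2 = -1 + G$)
$\left(\left(q{\left(g{\left(3 \right)} \right)} + 23\right) - 2\right) \left(\left(-2\right) 68\right) = \left(\left(\left(-1 + \frac{1}{8 \cdot 3}\right) + 23\right) - 2\right) \left(\left(-2\right) 68\right) = \left(\left(\left(-1 + \frac{1}{8} \cdot \frac{1}{3}\right) + 23\right) - 2\right) \left(-136\right) = \left(\left(\left(-1 + \frac{1}{24}\right) + 23\right) - 2\right) \left(-136\right) = \left(\left(- \frac{23}{24} + 23\right) - 2\right) \left(-136\right) = \left(\frac{529}{24} - 2\right) \left(-136\right) = \frac{481}{24} \left(-136\right) = - \frac{8177}{3}$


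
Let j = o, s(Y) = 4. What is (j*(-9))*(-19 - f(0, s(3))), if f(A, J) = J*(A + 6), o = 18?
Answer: 6966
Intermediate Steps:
f(A, J) = J*(6 + A)
j = 18
(j*(-9))*(-19 - f(0, s(3))) = (18*(-9))*(-19 - 4*(6 + 0)) = -162*(-19 - 4*6) = -162*(-19 - 1*24) = -162*(-19 - 24) = -162*(-43) = 6966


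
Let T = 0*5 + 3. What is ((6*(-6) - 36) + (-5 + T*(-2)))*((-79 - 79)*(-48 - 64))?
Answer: -1468768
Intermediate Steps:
T = 3 (T = 0 + 3 = 3)
((6*(-6) - 36) + (-5 + T*(-2)))*((-79 - 79)*(-48 - 64)) = ((6*(-6) - 36) + (-5 + 3*(-2)))*((-79 - 79)*(-48 - 64)) = ((-36 - 36) + (-5 - 6))*(-158*(-112)) = (-72 - 11)*17696 = -83*17696 = -1468768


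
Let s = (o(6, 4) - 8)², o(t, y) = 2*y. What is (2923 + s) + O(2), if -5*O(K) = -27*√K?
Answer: 2923 + 27*√2/5 ≈ 2930.6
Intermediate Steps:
s = 0 (s = (2*4 - 8)² = (8 - 8)² = 0² = 0)
O(K) = 27*√K/5 (O(K) = -(-27)*√K/5 = 27*√K/5)
(2923 + s) + O(2) = (2923 + 0) + 27*√2/5 = 2923 + 27*√2/5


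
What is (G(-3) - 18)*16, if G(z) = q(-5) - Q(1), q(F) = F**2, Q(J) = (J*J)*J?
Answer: 96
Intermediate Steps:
Q(J) = J**3 (Q(J) = J**2*J = J**3)
G(z) = 24 (G(z) = (-5)**2 - 1*1**3 = 25 - 1*1 = 25 - 1 = 24)
(G(-3) - 18)*16 = (24 - 18)*16 = 6*16 = 96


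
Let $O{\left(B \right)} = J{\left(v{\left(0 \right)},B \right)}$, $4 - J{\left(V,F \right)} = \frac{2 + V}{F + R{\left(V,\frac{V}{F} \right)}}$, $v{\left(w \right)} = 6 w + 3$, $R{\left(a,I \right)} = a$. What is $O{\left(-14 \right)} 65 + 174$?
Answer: $\frac{5099}{11} \approx 463.55$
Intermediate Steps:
$v{\left(w \right)} = 3 + 6 w$
$J{\left(V,F \right)} = 4 - \frac{2 + V}{F + V}$
$O{\left(B \right)} = \frac{7 + 4 B}{3 + B}$ ($O{\left(B \right)} = \frac{-2 + 3 \left(3 + 6 \cdot 0\right) + 4 B}{B + \left(3 + 6 \cdot 0\right)} = \frac{-2 + 3 \left(3 + 0\right) + 4 B}{B + \left(3 + 0\right)} = \frac{-2 + 3 \cdot 3 + 4 B}{B + 3} = \frac{-2 + 9 + 4 B}{3 + B} = \frac{7 + 4 B}{3 + B}$)
$O{\left(-14 \right)} 65 + 174 = \frac{7 + 4 \left(-14\right)}{3 - 14} \cdot 65 + 174 = \frac{7 - 56}{-11} \cdot 65 + 174 = \left(- \frac{1}{11}\right) \left(-49\right) 65 + 174 = \frac{49}{11} \cdot 65 + 174 = \frac{3185}{11} + 174 = \frac{5099}{11}$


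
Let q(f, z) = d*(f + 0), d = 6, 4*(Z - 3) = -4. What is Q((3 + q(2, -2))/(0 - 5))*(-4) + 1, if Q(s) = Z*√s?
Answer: 1 - 8*I*√3 ≈ 1.0 - 13.856*I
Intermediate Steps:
Z = 2 (Z = 3 + (¼)*(-4) = 3 - 1 = 2)
q(f, z) = 6*f (q(f, z) = 6*(f + 0) = 6*f)
Q(s) = 2*√s
Q((3 + q(2, -2))/(0 - 5))*(-4) + 1 = (2*√((3 + 6*2)/(0 - 5)))*(-4) + 1 = (2*√((3 + 12)/(-5)))*(-4) + 1 = (2*√(15*(-⅕)))*(-4) + 1 = (2*√(-3))*(-4) + 1 = (2*(I*√3))*(-4) + 1 = (2*I*√3)*(-4) + 1 = -8*I*√3 + 1 = 1 - 8*I*√3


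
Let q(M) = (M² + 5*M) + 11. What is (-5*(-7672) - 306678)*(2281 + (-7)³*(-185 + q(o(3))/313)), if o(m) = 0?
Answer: -5519729227210/313 ≈ -1.7635e+10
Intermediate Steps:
q(M) = 11 + M² + 5*M
(-5*(-7672) - 306678)*(2281 + (-7)³*(-185 + q(o(3))/313)) = (-5*(-7672) - 306678)*(2281 + (-7)³*(-185 + (11 + 0² + 5*0)/313)) = (38360 - 306678)*(2281 - 343*(-185 + (11 + 0 + 0)*(1/313))) = -268318*(2281 - 343*(-185 + 11*(1/313))) = -268318*(2281 - 343*(-185 + 11/313)) = -268318*(2281 - 343*(-57894/313)) = -268318*(2281 + 19857642/313) = -268318*20571595/313 = -5519729227210/313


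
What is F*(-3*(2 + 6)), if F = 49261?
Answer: -1182264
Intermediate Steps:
F*(-3*(2 + 6)) = 49261*(-3*(2 + 6)) = 49261*(-3*8) = 49261*(-24) = -1182264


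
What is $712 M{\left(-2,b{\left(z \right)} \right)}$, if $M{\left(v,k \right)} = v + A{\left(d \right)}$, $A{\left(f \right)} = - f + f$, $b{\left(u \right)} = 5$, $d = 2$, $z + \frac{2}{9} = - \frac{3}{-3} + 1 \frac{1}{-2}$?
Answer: $-1424$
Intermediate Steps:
$z = \frac{5}{18}$ ($z = - \frac{2}{9} + \left(- \frac{3}{-3} + 1 \frac{1}{-2}\right) = - \frac{2}{9} + \left(\left(-3\right) \left(- \frac{1}{3}\right) + 1 \left(- \frac{1}{2}\right)\right) = - \frac{2}{9} + \left(1 - \frac{1}{2}\right) = - \frac{2}{9} + \frac{1}{2} = \frac{5}{18} \approx 0.27778$)
$A{\left(f \right)} = 0$
$M{\left(v,k \right)} = v$ ($M{\left(v,k \right)} = v + 0 = v$)
$712 M{\left(-2,b{\left(z \right)} \right)} = 712 \left(-2\right) = -1424$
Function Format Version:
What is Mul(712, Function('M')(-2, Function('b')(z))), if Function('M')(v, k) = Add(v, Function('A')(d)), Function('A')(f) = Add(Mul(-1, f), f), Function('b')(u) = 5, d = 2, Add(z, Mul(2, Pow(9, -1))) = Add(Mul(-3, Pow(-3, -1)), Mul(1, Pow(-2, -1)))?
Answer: -1424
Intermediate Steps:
z = Rational(5, 18) (z = Add(Rational(-2, 9), Add(Mul(-3, Pow(-3, -1)), Mul(1, Pow(-2, -1)))) = Add(Rational(-2, 9), Add(Mul(-3, Rational(-1, 3)), Mul(1, Rational(-1, 2)))) = Add(Rational(-2, 9), Add(1, Rational(-1, 2))) = Add(Rational(-2, 9), Rational(1, 2)) = Rational(5, 18) ≈ 0.27778)
Function('A')(f) = 0
Function('M')(v, k) = v (Function('M')(v, k) = Add(v, 0) = v)
Mul(712, Function('M')(-2, Function('b')(z))) = Mul(712, -2) = -1424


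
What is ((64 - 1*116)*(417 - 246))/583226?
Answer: -4446/291613 ≈ -0.015246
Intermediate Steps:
((64 - 1*116)*(417 - 246))/583226 = ((64 - 116)*171)*(1/583226) = -52*171*(1/583226) = -8892*1/583226 = -4446/291613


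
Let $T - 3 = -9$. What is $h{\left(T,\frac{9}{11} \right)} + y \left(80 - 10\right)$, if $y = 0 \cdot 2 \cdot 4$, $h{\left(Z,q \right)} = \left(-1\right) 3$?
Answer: $-3$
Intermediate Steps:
$T = -6$ ($T = 3 - 9 = -6$)
$h{\left(Z,q \right)} = -3$
$y = 0$ ($y = 0 \cdot 4 = 0$)
$h{\left(T,\frac{9}{11} \right)} + y \left(80 - 10\right) = -3 + 0 \left(80 - 10\right) = -3 + 0 \cdot 70 = -3 + 0 = -3$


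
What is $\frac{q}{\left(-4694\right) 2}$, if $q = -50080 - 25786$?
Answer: $\frac{37933}{4694} \approx 8.0812$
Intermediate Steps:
$q = -75866$ ($q = -50080 - 25786 = -75866$)
$\frac{q}{\left(-4694\right) 2} = - \frac{75866}{\left(-4694\right) 2} = - \frac{75866}{-9388} = \left(-75866\right) \left(- \frac{1}{9388}\right) = \frac{37933}{4694}$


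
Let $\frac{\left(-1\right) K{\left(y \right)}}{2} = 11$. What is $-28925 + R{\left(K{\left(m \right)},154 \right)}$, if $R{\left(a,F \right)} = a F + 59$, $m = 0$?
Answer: $-32254$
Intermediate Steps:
$K{\left(y \right)} = -22$ ($K{\left(y \right)} = \left(-2\right) 11 = -22$)
$R{\left(a,F \right)} = 59 + F a$ ($R{\left(a,F \right)} = F a + 59 = 59 + F a$)
$-28925 + R{\left(K{\left(m \right)},154 \right)} = -28925 + \left(59 + 154 \left(-22\right)\right) = -28925 + \left(59 - 3388\right) = -28925 - 3329 = -32254$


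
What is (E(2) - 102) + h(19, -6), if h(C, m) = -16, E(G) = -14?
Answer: -132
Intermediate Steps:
(E(2) - 102) + h(19, -6) = (-14 - 102) - 16 = -116 - 16 = -132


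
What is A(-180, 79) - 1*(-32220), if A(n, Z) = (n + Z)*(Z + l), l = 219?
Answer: 2122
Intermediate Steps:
A(n, Z) = (219 + Z)*(Z + n) (A(n, Z) = (n + Z)*(Z + 219) = (Z + n)*(219 + Z) = (219 + Z)*(Z + n))
A(-180, 79) - 1*(-32220) = (79² + 219*79 + 219*(-180) + 79*(-180)) - 1*(-32220) = (6241 + 17301 - 39420 - 14220) + 32220 = -30098 + 32220 = 2122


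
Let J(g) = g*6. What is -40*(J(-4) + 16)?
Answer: 320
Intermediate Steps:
J(g) = 6*g
-40*(J(-4) + 16) = -40*(6*(-4) + 16) = -40*(-24 + 16) = -40*(-8) = 320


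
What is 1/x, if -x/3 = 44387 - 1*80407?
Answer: 1/108060 ≈ 9.2541e-6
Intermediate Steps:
x = 108060 (x = -3*(44387 - 1*80407) = -3*(44387 - 80407) = -3*(-36020) = 108060)
1/x = 1/108060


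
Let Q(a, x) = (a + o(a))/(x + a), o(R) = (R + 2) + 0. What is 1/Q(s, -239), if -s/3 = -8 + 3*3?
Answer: 121/2 ≈ 60.500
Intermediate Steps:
o(R) = 2 + R (o(R) = (2 + R) + 0 = 2 + R)
s = -3 (s = -3*(-8 + 3*3) = -3*(-8 + 9) = -3*1 = -3)
Q(a, x) = (2 + 2*a)/(a + x) (Q(a, x) = (a + (2 + a))/(x + a) = (2 + 2*a)/(a + x))
1/Q(s, -239) = 1/(2*(1 - 3)/(-3 - 239)) = 1/(2*(-2)/(-242)) = 1/(2*(-1/242)*(-2)) = 1/(2/121) = 121/2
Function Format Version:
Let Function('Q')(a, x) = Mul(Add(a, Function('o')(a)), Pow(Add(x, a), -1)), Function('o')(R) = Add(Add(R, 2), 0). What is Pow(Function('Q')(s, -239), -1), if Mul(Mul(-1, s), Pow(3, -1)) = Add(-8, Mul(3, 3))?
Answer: Rational(121, 2) ≈ 60.500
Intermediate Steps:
Function('o')(R) = Add(2, R) (Function('o')(R) = Add(Add(2, R), 0) = Add(2, R))
s = -3 (s = Mul(-3, Add(-8, Mul(3, 3))) = Mul(-3, Add(-8, 9)) = Mul(-3, 1) = -3)
Function('Q')(a, x) = Mul(Pow(Add(a, x), -1), Add(2, Mul(2, a))) (Function('Q')(a, x) = Mul(Add(a, Add(2, a)), Pow(Add(x, a), -1)) = Mul(Add(2, Mul(2, a)), Pow(Add(a, x), -1)) = Mul(Pow(Add(a, x), -1), Add(2, Mul(2, a))))
Pow(Function('Q')(s, -239), -1) = Pow(Mul(2, Pow(Add(-3, -239), -1), Add(1, -3)), -1) = Pow(Mul(2, Pow(-242, -1), -2), -1) = Pow(Mul(2, Rational(-1, 242), -2), -1) = Pow(Rational(2, 121), -1) = Rational(121, 2)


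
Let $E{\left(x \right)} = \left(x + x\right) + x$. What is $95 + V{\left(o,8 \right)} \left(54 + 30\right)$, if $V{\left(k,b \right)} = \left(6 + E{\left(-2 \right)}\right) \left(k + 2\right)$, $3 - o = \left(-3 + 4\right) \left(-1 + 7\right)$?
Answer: $95$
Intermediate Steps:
$E{\left(x \right)} = 3 x$ ($E{\left(x \right)} = 2 x + x = 3 x$)
$o = -3$ ($o = 3 - \left(-3 + 4\right) \left(-1 + 7\right) = 3 - 1 \cdot 6 = 3 - 6 = -3$)
$V{\left(k,b \right)} = 0$ ($V{\left(k,b \right)} = \left(6 + 3 \left(-2\right)\right) \left(k + 2\right) = \left(6 - 6\right) \left(2 + k\right) = 0 \left(2 + k\right) = 0$)
$95 + V{\left(o,8 \right)} \left(54 + 30\right) = 95 + 0 \left(54 + 30\right) = 95 + 0 \cdot 84 = 95 + 0 = 95$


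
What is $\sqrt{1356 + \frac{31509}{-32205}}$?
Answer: $\frac{\sqrt{156152995395}}{10735} \approx 36.811$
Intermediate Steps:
$\sqrt{1356 + \frac{31509}{-32205}} = \sqrt{1356 + 31509 \left(- \frac{1}{32205}\right)} = \sqrt{1356 - \frac{10503}{10735}} = \sqrt{\frac{14546157}{10735}} = \frac{\sqrt{156152995395}}{10735}$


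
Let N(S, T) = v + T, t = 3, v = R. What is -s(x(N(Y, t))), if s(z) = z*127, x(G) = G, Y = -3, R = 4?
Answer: -889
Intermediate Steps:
v = 4
N(S, T) = 4 + T
s(z) = 127*z
-s(x(N(Y, t))) = -127*(4 + 3) = -127*7 = -1*889 = -889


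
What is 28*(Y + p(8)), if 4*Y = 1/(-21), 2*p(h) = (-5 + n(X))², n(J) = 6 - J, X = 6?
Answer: 1049/3 ≈ 349.67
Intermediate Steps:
p(h) = 25/2 (p(h) = (-5 + (6 - 1*6))²/2 = (-5 + (6 - 6))²/2 = (-5 + 0)²/2 = (½)*(-5)² = (½)*25 = 25/2)
Y = -1/84 (Y = (¼)/(-21) = (¼)*(-1/21) = -1/84 ≈ -0.011905)
28*(Y + p(8)) = 28*(-1/84 + 25/2) = 28*(1049/84) = 1049/3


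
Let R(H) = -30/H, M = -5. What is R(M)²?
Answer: 36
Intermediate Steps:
R(M)² = (-30/(-5))² = (-30*(-⅕))² = 6² = 36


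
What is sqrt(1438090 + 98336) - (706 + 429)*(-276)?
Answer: 313260 + 3*sqrt(170714) ≈ 3.1450e+5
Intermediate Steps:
sqrt(1438090 + 98336) - (706 + 429)*(-276) = sqrt(1536426) - 1135*(-276) = 3*sqrt(170714) - 1*(-313260) = 3*sqrt(170714) + 313260 = 313260 + 3*sqrt(170714)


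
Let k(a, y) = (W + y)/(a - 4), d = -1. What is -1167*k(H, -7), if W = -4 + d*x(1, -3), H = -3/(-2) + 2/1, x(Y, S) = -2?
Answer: -21006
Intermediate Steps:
H = 7/2 (H = -3*(-1/2) + 2*1 = 3/2 + 2 = 7/2 ≈ 3.5000)
W = -2 (W = -4 - 1*(-2) = -4 + 2 = -2)
k(a, y) = (-2 + y)/(-4 + a) (k(a, y) = (-2 + y)/(a - 4) = (-2 + y)/(-4 + a))
-1167*k(H, -7) = -1167*(-2 - 7)/(-4 + 7/2) = -1167*(-9)/(-1/2) = -(-2334)*(-9) = -1167*18 = -21006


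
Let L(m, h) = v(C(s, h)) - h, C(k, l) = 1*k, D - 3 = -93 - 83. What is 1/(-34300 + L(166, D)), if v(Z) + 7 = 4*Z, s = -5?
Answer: -1/34154 ≈ -2.9279e-5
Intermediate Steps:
D = -173 (D = 3 + (-93 - 83) = 3 - 176 = -173)
C(k, l) = k
v(Z) = -7 + 4*Z
L(m, h) = -27 - h (L(m, h) = (-7 + 4*(-5)) - h = (-7 - 20) - h = -27 - h)
1/(-34300 + L(166, D)) = 1/(-34300 + (-27 - 1*(-173))) = 1/(-34300 + (-27 + 173)) = 1/(-34300 + 146) = 1/(-34154) = -1/34154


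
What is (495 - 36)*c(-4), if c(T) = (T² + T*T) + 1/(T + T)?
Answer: 117045/8 ≈ 14631.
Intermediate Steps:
c(T) = 1/(2*T) + 2*T² (c(T) = (T² + T²) + 1/(2*T) = 2*T² + 1/(2*T) = 1/(2*T) + 2*T²)
(495 - 36)*c(-4) = (495 - 36)*((½)*(1 + 4*(-4)³)/(-4)) = 459*((½)*(-¼)*(1 + 4*(-64))) = 459*((½)*(-¼)*(1 - 256)) = 459*((½)*(-¼)*(-255)) = 459*(255/8) = 117045/8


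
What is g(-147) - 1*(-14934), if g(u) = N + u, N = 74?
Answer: 14861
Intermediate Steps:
g(u) = 74 + u
g(-147) - 1*(-14934) = (74 - 147) - 1*(-14934) = -73 + 14934 = 14861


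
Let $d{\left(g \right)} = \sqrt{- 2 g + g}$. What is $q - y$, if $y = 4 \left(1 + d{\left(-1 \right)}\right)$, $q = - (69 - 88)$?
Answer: $11$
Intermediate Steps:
$d{\left(g \right)} = \sqrt{- g}$
$q = 19$ ($q = - (69 - 88) = \left(-1\right) \left(-19\right) = 19$)
$y = 8$ ($y = 4 \left(1 + \sqrt{\left(-1\right) \left(-1\right)}\right) = 4 \left(1 + \sqrt{1}\right) = 4 \left(1 + 1\right) = 4 \cdot 2 = 8$)
$q - y = 19 - 8 = 11$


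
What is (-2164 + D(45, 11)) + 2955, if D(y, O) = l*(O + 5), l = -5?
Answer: 711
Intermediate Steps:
D(y, O) = -25 - 5*O (D(y, O) = -5*(O + 5) = -5*(5 + O) = -25 - 5*O)
(-2164 + D(45, 11)) + 2955 = (-2164 + (-25 - 5*11)) + 2955 = (-2164 + (-25 - 55)) + 2955 = (-2164 - 80) + 2955 = -2244 + 2955 = 711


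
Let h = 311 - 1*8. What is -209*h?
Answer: -63327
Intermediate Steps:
h = 303 (h = 311 - 8 = 303)
-209*h = -209*303 = -63327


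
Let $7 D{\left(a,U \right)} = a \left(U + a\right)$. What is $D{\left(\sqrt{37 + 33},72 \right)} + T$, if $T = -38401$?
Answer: $-38391 + \frac{72 \sqrt{70}}{7} \approx -38305.0$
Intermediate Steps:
$D{\left(a,U \right)} = \frac{a \left(U + a\right)}{7}$
$D{\left(\sqrt{37 + 33},72 \right)} + T = \frac{\sqrt{37 + 33} \left(72 + \sqrt{37 + 33}\right)}{7} - 38401 = \frac{\sqrt{70} \left(72 + \sqrt{70}\right)}{7} - 38401 = -38401 + \frac{\sqrt{70} \left(72 + \sqrt{70}\right)}{7}$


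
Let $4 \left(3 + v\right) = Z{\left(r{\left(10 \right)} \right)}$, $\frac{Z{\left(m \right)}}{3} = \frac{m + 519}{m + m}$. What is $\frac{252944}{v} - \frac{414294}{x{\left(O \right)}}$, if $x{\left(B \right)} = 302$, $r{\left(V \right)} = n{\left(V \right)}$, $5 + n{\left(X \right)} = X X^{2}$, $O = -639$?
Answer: $- \frac{154017189463}{1460019} \approx -1.0549 \cdot 10^{5}$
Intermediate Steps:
$n{\left(X \right)} = -5 + X^{3}$ ($n{\left(X \right)} = -5 + X X^{2} = -5 + X^{3}$)
$r{\left(V \right)} = -5 + V^{3}$
$Z{\left(m \right)} = \frac{3 \left(519 + m\right)}{2 m}$ ($Z{\left(m \right)} = 3 \frac{m + 519}{m + m} = 3 \frac{519 + m}{2 m} = \frac{3 \left(519 + m\right)}{2 m}$)
$v = - \frac{9669}{3980}$ ($v = -3 + \frac{\frac{3}{2} \frac{1}{-5 + 10^{3}} \left(519 - \left(5 - 10^{3}\right)\right)}{4} = -3 + \frac{\frac{3}{2} \frac{1}{-5 + 1000} \left(519 + \left(-5 + 1000\right)\right)}{4} = -3 + \frac{\frac{3}{2} \cdot \frac{1}{995} \left(519 + 995\right)}{4} = -3 + \frac{\frac{3}{2} \cdot \frac{1}{995} \cdot 1514}{4} = -3 + \frac{1}{4} \cdot \frac{2271}{995} = -3 + \frac{2271}{3980} = - \frac{9669}{3980} \approx -2.4294$)
$\frac{252944}{v} - \frac{414294}{x{\left(O \right)}} = \frac{252944}{- \frac{9669}{3980}} - \frac{414294}{302} = 252944 \left(- \frac{3980}{9669}\right) - \frac{207147}{151} = - \frac{1006717120}{9669} - \frac{207147}{151} = - \frac{154017189463}{1460019}$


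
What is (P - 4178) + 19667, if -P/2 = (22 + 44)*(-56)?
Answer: 22881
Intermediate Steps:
P = 7392 (P = -2*(22 + 44)*(-56) = -132*(-56) = -2*(-3696) = 7392)
(P - 4178) + 19667 = (7392 - 4178) + 19667 = 3214 + 19667 = 22881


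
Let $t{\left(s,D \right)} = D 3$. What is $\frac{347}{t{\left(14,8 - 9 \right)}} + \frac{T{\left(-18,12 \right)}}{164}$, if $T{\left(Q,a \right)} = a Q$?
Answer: $- \frac{14389}{123} \approx -116.98$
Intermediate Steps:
$T{\left(Q,a \right)} = Q a$
$t{\left(s,D \right)} = 3 D$
$\frac{347}{t{\left(14,8 - 9 \right)}} + \frac{T{\left(-18,12 \right)}}{164} = \frac{347}{3 \left(8 - 9\right)} + \frac{\left(-18\right) 12}{164} = \frac{347}{3 \left(8 - 9\right)} - \frac{54}{41} = \frac{347}{3 \left(-1\right)} - \frac{54}{41} = \frac{347}{-3} - \frac{54}{41} = 347 \left(- \frac{1}{3}\right) - \frac{54}{41} = - \frac{347}{3} - \frac{54}{41} = - \frac{14389}{123}$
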